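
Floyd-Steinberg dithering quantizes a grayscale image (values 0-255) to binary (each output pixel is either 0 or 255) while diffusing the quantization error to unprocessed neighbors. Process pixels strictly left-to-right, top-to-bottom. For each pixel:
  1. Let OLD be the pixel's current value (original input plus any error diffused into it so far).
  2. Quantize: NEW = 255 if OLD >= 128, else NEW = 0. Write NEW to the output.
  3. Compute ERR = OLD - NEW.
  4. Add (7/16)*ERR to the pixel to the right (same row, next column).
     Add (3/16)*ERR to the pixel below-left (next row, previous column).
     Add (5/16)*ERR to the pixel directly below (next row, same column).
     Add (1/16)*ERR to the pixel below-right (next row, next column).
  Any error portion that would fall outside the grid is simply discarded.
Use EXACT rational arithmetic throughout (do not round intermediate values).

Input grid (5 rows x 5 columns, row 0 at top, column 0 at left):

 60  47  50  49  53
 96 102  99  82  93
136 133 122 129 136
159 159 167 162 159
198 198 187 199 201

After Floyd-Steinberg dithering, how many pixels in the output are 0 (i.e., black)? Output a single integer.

Answer: 12

Derivation:
(0,0): OLD=60 → NEW=0, ERR=60
(0,1): OLD=293/4 → NEW=0, ERR=293/4
(0,2): OLD=5251/64 → NEW=0, ERR=5251/64
(0,3): OLD=86933/1024 → NEW=0, ERR=86933/1024
(0,4): OLD=1476883/16384 → NEW=0, ERR=1476883/16384
(1,0): OLD=8223/64 → NEW=255, ERR=-8097/64
(1,1): OLD=45401/512 → NEW=0, ERR=45401/512
(1,2): OLD=3013517/16384 → NEW=255, ERR=-1164403/16384
(1,3): OLD=6518633/65536 → NEW=0, ERR=6518633/65536
(1,4): OLD=178249371/1048576 → NEW=255, ERR=-89137509/1048576
(2,0): OLD=926435/8192 → NEW=0, ERR=926435/8192
(2,1): OLD=49533361/262144 → NEW=255, ERR=-17313359/262144
(2,2): OLD=398828243/4194304 → NEW=0, ERR=398828243/4194304
(2,3): OLD=12167066441/67108864 → NEW=255, ERR=-4945693879/67108864
(2,4): OLD=89560108223/1073741824 → NEW=0, ERR=89560108223/1073741824
(3,0): OLD=763183859/4194304 → NEW=255, ERR=-306363661/4194304
(3,1): OLD=4405757239/33554432 → NEW=255, ERR=-4150622921/33554432
(3,2): OLD=133843121613/1073741824 → NEW=0, ERR=133843121613/1073741824
(3,3): OLD=461895687957/2147483648 → NEW=255, ERR=-85712642283/2147483648
(3,4): OLD=5600548782633/34359738368 → NEW=255, ERR=-3161184501207/34359738368
(4,0): OLD=81594025373/536870912 → NEW=255, ERR=-55308057187/536870912
(4,1): OLD=2286301898077/17179869184 → NEW=255, ERR=-2094564743843/17179869184
(4,2): OLD=43265442770323/274877906944 → NEW=255, ERR=-26828423500397/274877906944
(4,3): OLD=590951611249757/4398046511104 → NEW=255, ERR=-530550249081763/4398046511104
(4,4): OLD=8231568263970059/70368744177664 → NEW=0, ERR=8231568263970059/70368744177664
Output grid:
  Row 0: .....  (5 black, running=5)
  Row 1: #.#.#  (2 black, running=7)
  Row 2: .#.#.  (3 black, running=10)
  Row 3: ##.##  (1 black, running=11)
  Row 4: ####.  (1 black, running=12)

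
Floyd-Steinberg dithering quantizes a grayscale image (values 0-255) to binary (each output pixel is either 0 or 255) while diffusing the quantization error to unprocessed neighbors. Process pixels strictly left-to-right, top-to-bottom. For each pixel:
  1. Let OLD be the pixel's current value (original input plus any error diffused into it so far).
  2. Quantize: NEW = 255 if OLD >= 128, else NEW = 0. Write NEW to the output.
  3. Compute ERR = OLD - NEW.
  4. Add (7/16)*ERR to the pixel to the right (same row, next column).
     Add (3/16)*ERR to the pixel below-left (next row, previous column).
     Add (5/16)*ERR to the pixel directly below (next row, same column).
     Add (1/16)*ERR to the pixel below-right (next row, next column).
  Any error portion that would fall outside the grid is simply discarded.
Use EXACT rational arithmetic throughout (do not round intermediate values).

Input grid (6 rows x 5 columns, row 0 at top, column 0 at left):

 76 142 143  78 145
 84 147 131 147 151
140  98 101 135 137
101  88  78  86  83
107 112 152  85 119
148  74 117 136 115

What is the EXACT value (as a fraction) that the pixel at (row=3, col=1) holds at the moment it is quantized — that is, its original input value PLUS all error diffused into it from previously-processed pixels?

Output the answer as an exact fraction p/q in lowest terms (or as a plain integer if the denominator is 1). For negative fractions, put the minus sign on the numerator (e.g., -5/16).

(0,0): OLD=76 → NEW=0, ERR=76
(0,1): OLD=701/4 → NEW=255, ERR=-319/4
(0,2): OLD=6919/64 → NEW=0, ERR=6919/64
(0,3): OLD=128305/1024 → NEW=0, ERR=128305/1024
(0,4): OLD=3273815/16384 → NEW=255, ERR=-904105/16384
(1,0): OLD=5939/64 → NEW=0, ERR=5939/64
(1,1): OLD=96101/512 → NEW=255, ERR=-34459/512
(1,2): OLD=2520649/16384 → NEW=255, ERR=-1657271/16384
(1,3): OLD=9064405/65536 → NEW=255, ERR=-7647275/65536
(1,4): OLD=94933471/1048576 → NEW=0, ERR=94933471/1048576
(2,0): OLD=1281063/8192 → NEW=255, ERR=-807897/8192
(2,1): OLD=5414685/262144 → NEW=0, ERR=5414685/262144
(2,2): OLD=219535511/4194304 → NEW=0, ERR=219535511/4194304
(2,3): OLD=8864257493/67108864 → NEW=255, ERR=-8248502827/67108864
(2,4): OLD=111911011219/1073741824 → NEW=0, ERR=111911011219/1073741824
(3,0): OLD=310605239/4194304 → NEW=0, ERR=310605239/4194304
(3,1): OLD=4378977387/33554432 → NEW=255, ERR=-4177402773/33554432
Target (3,1): original=88, with diffused error = 4378977387/33554432

Answer: 4378977387/33554432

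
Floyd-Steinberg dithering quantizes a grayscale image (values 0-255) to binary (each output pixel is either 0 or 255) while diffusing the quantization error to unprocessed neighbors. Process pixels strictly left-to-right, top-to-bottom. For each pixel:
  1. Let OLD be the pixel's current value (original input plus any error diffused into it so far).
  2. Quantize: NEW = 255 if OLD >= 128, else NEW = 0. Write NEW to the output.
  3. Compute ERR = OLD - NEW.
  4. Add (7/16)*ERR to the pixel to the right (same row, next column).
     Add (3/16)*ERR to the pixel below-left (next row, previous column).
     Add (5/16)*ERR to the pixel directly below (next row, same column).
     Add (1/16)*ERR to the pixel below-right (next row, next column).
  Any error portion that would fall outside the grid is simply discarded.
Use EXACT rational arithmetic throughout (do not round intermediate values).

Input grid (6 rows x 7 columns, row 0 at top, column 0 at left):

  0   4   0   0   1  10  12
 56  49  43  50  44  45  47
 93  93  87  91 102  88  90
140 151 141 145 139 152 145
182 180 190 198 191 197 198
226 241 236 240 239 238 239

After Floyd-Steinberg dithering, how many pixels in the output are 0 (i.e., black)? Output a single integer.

(0,0): OLD=0 → NEW=0, ERR=0
(0,1): OLD=4 → NEW=0, ERR=4
(0,2): OLD=7/4 → NEW=0, ERR=7/4
(0,3): OLD=49/64 → NEW=0, ERR=49/64
(0,4): OLD=1367/1024 → NEW=0, ERR=1367/1024
(0,5): OLD=173409/16384 → NEW=0, ERR=173409/16384
(0,6): OLD=4359591/262144 → NEW=0, ERR=4359591/262144
(1,0): OLD=227/4 → NEW=0, ERR=227/4
(1,1): OLD=2413/32 → NEW=0, ERR=2413/32
(1,2): OLD=78777/1024 → NEW=0, ERR=78777/1024
(1,3): OLD=345113/4096 → NEW=0, ERR=345113/4096
(1,4): OLD=21839631/262144 → NEW=0, ERR=21839631/262144
(1,5): OLD=184461271/2097152 → NEW=0, ERR=184461271/2097152
(1,6): OLD=3064867193/33554432 → NEW=0, ERR=3064867193/33554432
(2,0): OLD=63935/512 → NEW=0, ERR=63935/512
(2,1): OLD=3099325/16384 → NEW=255, ERR=-1078595/16384
(2,2): OLD=26935335/262144 → NEW=0, ERR=26935335/262144
(2,3): OLD=383175487/2097152 → NEW=255, ERR=-151598273/2097152
(2,4): OLD=1982515531/16777216 → NEW=0, ERR=1982515531/16777216
(2,5): OLD=101746833717/536870912 → NEW=255, ERR=-35155248843/536870912
(2,6): OLD=819418832195/8589934592 → NEW=0, ERR=819418832195/8589934592
(3,0): OLD=43693975/262144 → NEW=255, ERR=-23152745/262144
(3,1): OLD=249261907/2097152 → NEW=0, ERR=249261907/2097152
(3,2): OLD=3480283341/16777216 → NEW=255, ERR=-797906739/16777216
(3,3): OLD=8736317765/67108864 → NEW=255, ERR=-8376442555/67108864
(3,4): OLD=897847705751/8589934592 → NEW=0, ERR=897847705751/8589934592
(3,5): OLD=13918269704509/68719476736 → NEW=255, ERR=-3605196863171/68719476736
(3,6): OLD=162469689421219/1099511627776 → NEW=255, ERR=-117905775661661/1099511627776
(4,0): OLD=5928582545/33554432 → NEW=255, ERR=-2627797615/33554432
(4,1): OLD=90432141621/536870912 → NEW=255, ERR=-46469940939/536870912
(4,2): OLD=1041909334539/8589934592 → NEW=0, ERR=1041909334539/8589934592
(4,3): OLD=15715184880457/68719476736 → NEW=255, ERR=-1808281687223/68719476736
(4,4): OLD=106934794779431/549755813888 → NEW=255, ERR=-33252937762009/549755813888
(4,5): OLD=2472910952379291/17592186044416 → NEW=255, ERR=-2013096488946789/17592186044416
(4,6): OLD=31284977516177709/281474976710656 → NEW=0, ERR=31284977516177709/281474976710656
(5,0): OLD=1591691585775/8589934592 → NEW=255, ERR=-598741735185/8589934592
(5,1): OLD=13833506089757/68719476736 → NEW=255, ERR=-3689960477923/68719476736
(5,2): OLD=131979198344687/549755813888 → NEW=255, ERR=-8208534196753/549755813888
(5,3): OLD=974097351294099/4398046511104 → NEW=255, ERR=-147404509037421/4398046511104
(5,4): OLD=51322513560108101/281474976710656 → NEW=255, ERR=-20453605501109179/281474976710656
(5,5): OLD=422231591052527597/2251799813685248 → NEW=255, ERR=-151977361437210643/2251799813685248
(5,6): OLD=8540763707533833219/36028797018963968 → NEW=255, ERR=-646579532301978621/36028797018963968
Output grid:
  Row 0: .......  (7 black, running=7)
  Row 1: .......  (7 black, running=14)
  Row 2: .#.#.#.  (4 black, running=18)
  Row 3: #.##.##  (2 black, running=20)
  Row 4: ##.###.  (2 black, running=22)
  Row 5: #######  (0 black, running=22)

Answer: 22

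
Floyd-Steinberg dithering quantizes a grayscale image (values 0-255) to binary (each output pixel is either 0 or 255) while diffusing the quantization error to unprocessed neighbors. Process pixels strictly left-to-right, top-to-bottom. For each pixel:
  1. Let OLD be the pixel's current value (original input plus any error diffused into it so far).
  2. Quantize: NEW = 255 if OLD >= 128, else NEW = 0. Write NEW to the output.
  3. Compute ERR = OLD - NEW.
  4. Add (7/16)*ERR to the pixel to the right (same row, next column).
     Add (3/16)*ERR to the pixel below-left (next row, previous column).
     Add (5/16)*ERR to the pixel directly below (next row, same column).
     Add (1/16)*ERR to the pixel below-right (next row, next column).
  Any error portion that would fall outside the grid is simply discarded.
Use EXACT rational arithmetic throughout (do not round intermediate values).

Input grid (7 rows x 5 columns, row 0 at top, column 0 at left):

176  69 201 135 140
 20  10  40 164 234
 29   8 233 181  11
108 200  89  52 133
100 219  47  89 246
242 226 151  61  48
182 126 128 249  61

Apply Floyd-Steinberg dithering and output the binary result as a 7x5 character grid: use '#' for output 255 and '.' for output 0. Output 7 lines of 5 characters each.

(0,0): OLD=176 → NEW=255, ERR=-79
(0,1): OLD=551/16 → NEW=0, ERR=551/16
(0,2): OLD=55313/256 → NEW=255, ERR=-9967/256
(0,3): OLD=483191/4096 → NEW=0, ERR=483191/4096
(0,4): OLD=12557377/65536 → NEW=255, ERR=-4154303/65536
(1,0): OLD=453/256 → NEW=0, ERR=453/256
(1,1): OLD=19043/2048 → NEW=0, ERR=19043/2048
(1,2): OLD=3681311/65536 → NEW=0, ERR=3681311/65536
(1,3): OLD=55344115/262144 → NEW=255, ERR=-11502605/262144
(1,4): OLD=848787065/4194304 → NEW=255, ERR=-220760455/4194304
(2,0): OLD=1025521/32768 → NEW=0, ERR=1025521/32768
(2,1): OLD=36952683/1048576 → NEW=0, ERR=36952683/1048576
(2,2): OLD=4333983745/16777216 → NEW=255, ERR=55793665/16777216
(2,3): OLD=43589829747/268435456 → NEW=255, ERR=-24861211533/268435456
(2,4): OLD=-209205853595/4294967296 → NEW=0, ERR=-209205853595/4294967296
(3,0): OLD=2086880737/16777216 → NEW=0, ERR=2086880737/16777216
(3,1): OLD=35971959373/134217728 → NEW=255, ERR=1746438733/134217728
(3,2): OLD=346041977055/4294967296 → NEW=0, ERR=346041977055/4294967296
(3,3): OLD=424184415559/8589934592 → NEW=0, ERR=424184415559/8589934592
(3,4): OLD=18361054415683/137438953472 → NEW=255, ERR=-16685878719677/137438953472
(4,0): OLD=303462910479/2147483648 → NEW=255, ERR=-244145419761/2147483648
(4,1): OLD=13483327125647/68719476736 → NEW=255, ERR=-4040139442033/68719476736
(4,2): OLD=62154031180353/1099511627776 → NEW=0, ERR=62154031180353/1099511627776
(4,3): OLD=1960386459027087/17592186044416 → NEW=0, ERR=1960386459027087/17592186044416
(4,4): OLD=73155316786482537/281474976710656 → NEW=255, ERR=1379197725265257/281474976710656
(5,0): OLD=214898128433933/1099511627776 → NEW=255, ERR=-65477336648947/1099511627776
(5,1): OLD=1627870586378087/8796093022208 → NEW=255, ERR=-615133134284953/8796093022208
(5,2): OLD=43710063777668767/281474976710656 → NEW=255, ERR=-28066055283548513/281474976710656
(5,3): OLD=63784283041223441/1125899906842624 → NEW=0, ERR=63784283041223441/1125899906842624
(5,4): OLD=1464229797626738027/18014398509481984 → NEW=0, ERR=1464229797626738027/18014398509481984
(6,0): OLD=21149730011856957/140737488355328 → NEW=255, ERR=-14738329518751683/140737488355328
(6,1): OLD=161735274267790483/4503599627370496 → NEW=0, ERR=161735274267790483/4503599627370496
(6,2): OLD=8560697765786213505/72057594037927936 → NEW=0, ERR=8560697765786213505/72057594037927936
(6,3): OLD=377799156999732329675/1152921504606846976 → NEW=255, ERR=83804173324986350795/1152921504606846976
(6,4): OLD=2245749242845956076365/18446744073709551616 → NEW=0, ERR=2245749242845956076365/18446744073709551616
Row 0: #.#.#
Row 1: ...##
Row 2: ..##.
Row 3: .#..#
Row 4: ##..#
Row 5: ###..
Row 6: #..#.

Answer: #.#.#
...##
..##.
.#..#
##..#
###..
#..#.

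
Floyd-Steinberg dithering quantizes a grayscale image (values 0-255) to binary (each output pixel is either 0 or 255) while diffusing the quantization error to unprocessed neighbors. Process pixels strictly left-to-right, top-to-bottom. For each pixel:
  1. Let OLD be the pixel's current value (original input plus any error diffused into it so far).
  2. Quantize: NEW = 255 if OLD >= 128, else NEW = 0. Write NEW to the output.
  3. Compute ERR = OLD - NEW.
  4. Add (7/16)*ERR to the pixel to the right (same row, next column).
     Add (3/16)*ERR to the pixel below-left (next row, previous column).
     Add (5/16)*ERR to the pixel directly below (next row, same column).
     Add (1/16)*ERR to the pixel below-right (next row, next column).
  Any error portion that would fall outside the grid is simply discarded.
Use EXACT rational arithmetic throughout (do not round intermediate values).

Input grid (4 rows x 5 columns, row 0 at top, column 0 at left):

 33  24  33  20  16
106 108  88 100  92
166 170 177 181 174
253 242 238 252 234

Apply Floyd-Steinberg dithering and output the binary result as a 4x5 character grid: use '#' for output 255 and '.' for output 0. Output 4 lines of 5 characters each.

Answer: .....
.#.#.
###.#
#####

Derivation:
(0,0): OLD=33 → NEW=0, ERR=33
(0,1): OLD=615/16 → NEW=0, ERR=615/16
(0,2): OLD=12753/256 → NEW=0, ERR=12753/256
(0,3): OLD=171191/4096 → NEW=0, ERR=171191/4096
(0,4): OLD=2246913/65536 → NEW=0, ERR=2246913/65536
(1,0): OLD=31621/256 → NEW=0, ERR=31621/256
(1,1): OLD=379811/2048 → NEW=255, ERR=-142429/2048
(1,2): OLD=5464415/65536 → NEW=0, ERR=5464415/65536
(1,3): OLD=41702323/262144 → NEW=255, ERR=-25144397/262144
(1,4): OLD=265759673/4194304 → NEW=0, ERR=265759673/4194304
(2,0): OLD=6277041/32768 → NEW=255, ERR=-2078799/32768
(2,1): OLD=150854315/1048576 → NEW=255, ERR=-116532565/1048576
(2,2): OLD=2216336065/16777216 → NEW=255, ERR=-2061854015/16777216
(2,3): OLD=30695638707/268435456 → NEW=0, ERR=30695638707/268435456
(2,4): OLD=1021489013285/4294967296 → NEW=255, ERR=-73727647195/4294967296
(3,0): OLD=3562430113/16777216 → NEW=255, ERR=-715759967/16777216
(3,1): OLD=21689274125/134217728 → NEW=255, ERR=-12536246515/134217728
(3,2): OLD=744001023519/4294967296 → NEW=255, ERR=-351215636961/4294967296
(3,3): OLD=2070679025735/8589934592 → NEW=255, ERR=-119754295225/8589934592
(3,4): OLD=31567419012547/137438953472 → NEW=255, ERR=-3479514122813/137438953472
Row 0: .....
Row 1: .#.#.
Row 2: ###.#
Row 3: #####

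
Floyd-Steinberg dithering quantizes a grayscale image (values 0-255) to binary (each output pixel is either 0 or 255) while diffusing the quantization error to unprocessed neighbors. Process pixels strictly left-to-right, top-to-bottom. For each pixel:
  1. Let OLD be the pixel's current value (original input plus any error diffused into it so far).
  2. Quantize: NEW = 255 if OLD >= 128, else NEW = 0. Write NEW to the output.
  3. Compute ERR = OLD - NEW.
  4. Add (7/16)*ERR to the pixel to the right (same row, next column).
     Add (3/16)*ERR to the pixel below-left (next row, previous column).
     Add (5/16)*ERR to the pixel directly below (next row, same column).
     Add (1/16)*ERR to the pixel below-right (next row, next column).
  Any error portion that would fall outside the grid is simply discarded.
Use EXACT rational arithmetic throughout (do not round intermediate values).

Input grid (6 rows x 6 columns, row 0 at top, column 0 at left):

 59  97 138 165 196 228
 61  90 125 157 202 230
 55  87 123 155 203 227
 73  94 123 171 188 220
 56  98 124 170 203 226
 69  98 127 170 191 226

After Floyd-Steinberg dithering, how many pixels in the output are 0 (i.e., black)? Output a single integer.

(0,0): OLD=59 → NEW=0, ERR=59
(0,1): OLD=1965/16 → NEW=0, ERR=1965/16
(0,2): OLD=49083/256 → NEW=255, ERR=-16197/256
(0,3): OLD=562461/4096 → NEW=255, ERR=-482019/4096
(0,4): OLD=9470923/65536 → NEW=255, ERR=-7240757/65536
(0,5): OLD=188390029/1048576 → NEW=255, ERR=-78996851/1048576
(1,0): OLD=26231/256 → NEW=0, ERR=26231/256
(1,1): OLD=337985/2048 → NEW=255, ERR=-184255/2048
(1,2): OLD=3373653/65536 → NEW=0, ERR=3373653/65536
(1,3): OLD=30952945/262144 → NEW=0, ERR=30952945/262144
(1,4): OLD=3316032115/16777216 → NEW=255, ERR=-962157965/16777216
(1,5): OLD=46831667253/268435456 → NEW=255, ERR=-21619374027/268435456
(2,0): OLD=2298715/32768 → NEW=0, ERR=2298715/32768
(2,1): OLD=110763417/1048576 → NEW=0, ERR=110763417/1048576
(2,2): OLD=3385930507/16777216 → NEW=255, ERR=-892259573/16777216
(2,3): OLD=21621901171/134217728 → NEW=255, ERR=-12603619469/134217728
(2,4): OLD=585292744921/4294967296 → NEW=255, ERR=-509923915559/4294967296
(2,5): OLD=10053991448959/68719476736 → NEW=255, ERR=-7469475118721/68719476736
(3,0): OLD=1924821419/16777216 → NEW=0, ERR=1924821419/16777216
(3,1): OLD=23033959759/134217728 → NEW=255, ERR=-11191560881/134217728
(3,2): OLD=63238019293/1073741824 → NEW=0, ERR=63238019293/1073741824
(3,3): OLD=9746925749655/68719476736 → NEW=255, ERR=-7776540818025/68719476736
(3,4): OLD=41308504263351/549755813888 → NEW=0, ERR=41308504263351/549755813888
(3,5): OLD=1860250728788825/8796093022208 → NEW=255, ERR=-382752991874215/8796093022208
(4,0): OLD=163677258405/2147483648 → NEW=0, ERR=163677258405/2147483648
(4,1): OLD=4243475555809/34359738368 → NEW=0, ERR=4243475555809/34359738368
(4,2): OLD=186924564174163/1099511627776 → NEW=255, ERR=-93450900908717/1099511627776
(4,3): OLD=2026998813083839/17592186044416 → NEW=0, ERR=2026998813083839/17592186044416
(4,4): OLD=73650460245326511/281474976710656 → NEW=255, ERR=1874341184109231/281474976710656
(4,5): OLD=990843379557458025/4503599627370496 → NEW=255, ERR=-157574525422018455/4503599627370496
(5,0): OLD=63757758498099/549755813888 → NEW=0, ERR=63757758498099/549755813888
(5,1): OLD=3099048993832803/17592186044416 → NEW=255, ERR=-1386958447493277/17592186044416
(5,2): OLD=13408098380464369/140737488355328 → NEW=0, ERR=13408098380464369/140737488355328
(5,3): OLD=1097184811945888747/4503599627370496 → NEW=255, ERR=-51233093033587733/4503599627370496
(5,4): OLD=1700063028077658443/9007199254740992 → NEW=255, ERR=-596772781881294517/9007199254740992
(5,5): OLD=26876856695645676295/144115188075855872 → NEW=255, ERR=-9872516263697571065/144115188075855872
Output grid:
  Row 0: ..####  (2 black, running=2)
  Row 1: .#..##  (3 black, running=5)
  Row 2: ..####  (2 black, running=7)
  Row 3: .#.#.#  (3 black, running=10)
  Row 4: ..#.##  (3 black, running=13)
  Row 5: .#.###  (2 black, running=15)

Answer: 15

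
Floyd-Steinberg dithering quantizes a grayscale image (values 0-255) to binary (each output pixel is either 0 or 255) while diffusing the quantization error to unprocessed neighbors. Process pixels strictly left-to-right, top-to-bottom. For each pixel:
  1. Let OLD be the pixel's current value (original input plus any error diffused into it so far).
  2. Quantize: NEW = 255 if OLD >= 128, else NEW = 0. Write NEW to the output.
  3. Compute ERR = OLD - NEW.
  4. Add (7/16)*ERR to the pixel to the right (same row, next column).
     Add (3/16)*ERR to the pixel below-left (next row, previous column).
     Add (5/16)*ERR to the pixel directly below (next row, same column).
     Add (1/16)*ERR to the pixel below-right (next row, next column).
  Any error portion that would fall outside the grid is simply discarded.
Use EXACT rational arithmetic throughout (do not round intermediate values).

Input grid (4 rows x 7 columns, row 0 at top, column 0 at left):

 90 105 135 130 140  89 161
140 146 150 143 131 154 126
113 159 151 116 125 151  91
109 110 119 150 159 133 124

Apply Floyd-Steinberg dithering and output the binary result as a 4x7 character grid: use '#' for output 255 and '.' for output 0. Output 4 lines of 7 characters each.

(0,0): OLD=90 → NEW=0, ERR=90
(0,1): OLD=1155/8 → NEW=255, ERR=-885/8
(0,2): OLD=11085/128 → NEW=0, ERR=11085/128
(0,3): OLD=343835/2048 → NEW=255, ERR=-178405/2048
(0,4): OLD=3338685/32768 → NEW=0, ERR=3338685/32768
(0,5): OLD=70032427/524288 → NEW=255, ERR=-63661013/524288
(0,6): OLD=904938797/8388608 → NEW=0, ERR=904938797/8388608
(1,0): OLD=18865/128 → NEW=255, ERR=-13775/128
(1,1): OLD=88279/1024 → NEW=0, ERR=88279/1024
(1,2): OLD=6276131/32768 → NEW=255, ERR=-2079709/32768
(1,3): OLD=14749159/131072 → NEW=0, ERR=14749159/131072
(1,4): OLD=1542324181/8388608 → NEW=255, ERR=-596770859/8388608
(1,5): OLD=7484386405/67108864 → NEW=0, ERR=7484386405/67108864
(1,6): OLD=215731116875/1073741824 → NEW=255, ERR=-58073048245/1073741824
(2,0): OLD=1565229/16384 → NEW=0, ERR=1565229/16384
(2,1): OLD=109634111/524288 → NEW=255, ERR=-24059329/524288
(2,2): OLD=1154076541/8388608 → NEW=255, ERR=-985018499/8388608
(2,3): OLD=5535569877/67108864 → NEW=0, ERR=5535569877/67108864
(2,4): OLD=89550305701/536870912 → NEW=255, ERR=-47351776859/536870912
(2,5): OLD=2279380468471/17179869184 → NEW=255, ERR=-2101486173449/17179869184
(2,6): OLD=7573645377841/274877906944 → NEW=0, ERR=7573645377841/274877906944
(3,0): OLD=1092616925/8388608 → NEW=255, ERR=-1046478115/8388608
(3,1): OLD=1680099353/67108864 → NEW=0, ERR=1680099353/67108864
(3,2): OLD=56831174043/536870912 → NEW=0, ERR=56831174043/536870912
(3,3): OLD=425658671917/2147483648 → NEW=255, ERR=-121949658323/2147483648
(3,4): OLD=24412769408733/274877906944 → NEW=0, ERR=24412769408733/274877906944
(3,5): OLD=293093752171879/2199023255552 → NEW=255, ERR=-267657177993881/2199023255552
(3,6): OLD=2523217477970169/35184372088832 → NEW=0, ERR=2523217477970169/35184372088832
Row 0: .#.#.#.
Row 1: #.#.#.#
Row 2: .##.##.
Row 3: #..#.#.

Answer: .#.#.#.
#.#.#.#
.##.##.
#..#.#.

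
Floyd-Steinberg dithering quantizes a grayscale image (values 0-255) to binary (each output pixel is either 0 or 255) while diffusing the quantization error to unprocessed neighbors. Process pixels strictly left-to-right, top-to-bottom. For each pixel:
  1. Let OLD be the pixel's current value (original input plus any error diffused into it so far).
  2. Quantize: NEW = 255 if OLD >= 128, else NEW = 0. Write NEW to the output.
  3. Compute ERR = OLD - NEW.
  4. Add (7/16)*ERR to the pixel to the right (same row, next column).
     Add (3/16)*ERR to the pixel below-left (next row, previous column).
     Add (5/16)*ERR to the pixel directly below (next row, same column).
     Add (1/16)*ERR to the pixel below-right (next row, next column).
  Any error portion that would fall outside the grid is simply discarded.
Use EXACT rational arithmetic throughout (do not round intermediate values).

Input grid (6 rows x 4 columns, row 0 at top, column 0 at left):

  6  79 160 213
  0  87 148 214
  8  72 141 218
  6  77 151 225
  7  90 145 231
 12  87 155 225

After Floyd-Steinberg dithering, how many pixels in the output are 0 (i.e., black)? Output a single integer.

(0,0): OLD=6 → NEW=0, ERR=6
(0,1): OLD=653/8 → NEW=0, ERR=653/8
(0,2): OLD=25051/128 → NEW=255, ERR=-7589/128
(0,3): OLD=383101/2048 → NEW=255, ERR=-139139/2048
(1,0): OLD=2199/128 → NEW=0, ERR=2199/128
(1,1): OLD=111905/1024 → NEW=0, ERR=111905/1024
(1,2): OLD=5558965/32768 → NEW=255, ERR=-2796875/32768
(1,3): OLD=79545603/524288 → NEW=255, ERR=-54147837/524288
(2,0): OLD=554747/16384 → NEW=0, ERR=554747/16384
(2,1): OLD=55592313/524288 → NEW=0, ERR=55592313/524288
(2,2): OLD=155380221/1048576 → NEW=255, ERR=-112006659/1048576
(2,3): OLD=2242408105/16777216 → NEW=255, ERR=-2035781975/16777216
(3,0): OLD=305868107/8388608 → NEW=0, ERR=305868107/8388608
(3,1): OLD=14519097493/134217728 → NEW=0, ERR=14519097493/134217728
(3,2): OLD=319592316267/2147483648 → NEW=255, ERR=-228016013973/2147483648
(3,3): OLD=4602538933357/34359738368 → NEW=255, ERR=-4159194350483/34359738368
(4,0): OLD=83059126575/2147483648 → NEW=0, ERR=83059126575/2147483648
(4,1): OLD=2114786166029/17179869184 → NEW=0, ERR=2114786166029/17179869184
(4,2): OLD=82319624127085/549755813888 → NEW=255, ERR=-57868108414355/549755813888
(4,3): OLD=1235713081613835/8796093022208 → NEW=255, ERR=-1007290639049205/8796093022208
(5,0): OLD=12965258444415/274877906944 → NEW=0, ERR=12965258444415/274877906944
(5,1): OLD=1132798308878681/8796093022208 → NEW=255, ERR=-1110205411784359/8796093022208
(5,2): OLD=233572585603005/4398046511104 → NEW=0, ERR=233572585603005/4398046511104
(5,3): OLD=28973608148515165/140737488355328 → NEW=255, ERR=-6914451382093475/140737488355328
Output grid:
  Row 0: ..##  (2 black, running=2)
  Row 1: ..##  (2 black, running=4)
  Row 2: ..##  (2 black, running=6)
  Row 3: ..##  (2 black, running=8)
  Row 4: ..##  (2 black, running=10)
  Row 5: .#.#  (2 black, running=12)

Answer: 12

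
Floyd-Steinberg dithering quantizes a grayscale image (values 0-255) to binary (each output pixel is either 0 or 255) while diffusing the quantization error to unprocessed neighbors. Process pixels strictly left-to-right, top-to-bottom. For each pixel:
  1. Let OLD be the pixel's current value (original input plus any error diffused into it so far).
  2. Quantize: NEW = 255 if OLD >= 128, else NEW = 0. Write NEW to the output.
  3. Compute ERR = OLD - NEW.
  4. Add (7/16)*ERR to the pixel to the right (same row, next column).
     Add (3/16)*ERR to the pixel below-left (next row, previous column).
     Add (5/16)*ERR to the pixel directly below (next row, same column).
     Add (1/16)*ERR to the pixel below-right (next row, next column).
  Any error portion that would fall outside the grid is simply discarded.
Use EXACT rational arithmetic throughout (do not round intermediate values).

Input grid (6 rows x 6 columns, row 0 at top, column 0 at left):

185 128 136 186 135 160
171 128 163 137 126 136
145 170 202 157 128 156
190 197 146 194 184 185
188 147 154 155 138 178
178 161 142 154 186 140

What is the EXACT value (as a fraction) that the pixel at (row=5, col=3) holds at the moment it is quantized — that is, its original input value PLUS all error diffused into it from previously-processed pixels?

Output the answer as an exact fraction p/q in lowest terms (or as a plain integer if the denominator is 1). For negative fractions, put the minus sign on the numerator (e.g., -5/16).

Answer: 454697237948498845/2251799813685248

Derivation:
(0,0): OLD=185 → NEW=255, ERR=-70
(0,1): OLD=779/8 → NEW=0, ERR=779/8
(0,2): OLD=22861/128 → NEW=255, ERR=-9779/128
(0,3): OLD=312475/2048 → NEW=255, ERR=-209765/2048
(0,4): OLD=2955325/32768 → NEW=0, ERR=2955325/32768
(0,5): OLD=104573355/524288 → NEW=255, ERR=-29120085/524288
(1,0): OLD=21425/128 → NEW=255, ERR=-11215/128
(1,1): OLD=103831/1024 → NEW=0, ERR=103831/1024
(1,2): OLD=5582627/32768 → NEW=255, ERR=-2773213/32768
(1,3): OLD=10499079/131072 → NEW=0, ERR=10499079/131072
(1,4): OLD=1446304725/8388608 → NEW=255, ERR=-692790315/8388608
(1,5): OLD=11831035203/134217728 → NEW=0, ERR=11831035203/134217728
(2,0): OLD=2238573/16384 → NEW=255, ERR=-1939347/16384
(2,1): OLD=67400383/524288 → NEW=255, ERR=-66293057/524288
(2,2): OLD=1187740797/8388608 → NEW=255, ERR=-951354243/8388608
(2,3): OLD=7492047701/67108864 → NEW=0, ERR=7492047701/67108864
(2,4): OLD=370587512063/2147483648 → NEW=255, ERR=-177020818177/2147483648
(2,5): OLD=4890101953769/34359738368 → NEW=255, ERR=-3871631330071/34359738368
(3,0): OLD=1084660829/8388608 → NEW=255, ERR=-1054434211/8388608
(3,1): OLD=4954699993/67108864 → NEW=0, ERR=4954699993/67108864
(3,2): OLD=83692834171/536870912 → NEW=255, ERR=-53209248389/536870912
(3,3): OLD=5600048779921/34359738368 → NEW=255, ERR=-3161684503919/34359738368
(3,4): OLD=28541323603249/274877906944 → NEW=0, ERR=28541323603249/274877906944
(3,5): OLD=835903951847487/4398046511104 → NEW=255, ERR=-285597908484033/4398046511104
(4,0): OLD=174550194451/1073741824 → NEW=255, ERR=-99253970669/1073741824
(4,1): OLD=1772815905463/17179869184 → NEW=0, ERR=1772815905463/17179869184
(4,2): OLD=85506611415413/549755813888 → NEW=255, ERR=-54681121126027/549755813888
(4,3): OLD=844453481515689/8796093022208 → NEW=0, ERR=844453481515689/8796093022208
(4,4): OLD=27376580856257465/140737488355328 → NEW=255, ERR=-8511478674351175/140737488355328
(4,5): OLD=310157508442934127/2251799813685248 → NEW=255, ERR=-264051444046804113/2251799813685248
(5,0): OLD=46306397498901/274877906944 → NEW=255, ERR=-23787468771819/274877906944
(5,1): OLD=1151935562283493/8796093022208 → NEW=255, ERR=-1091068158379547/8796093022208
(5,2): OLD=5706899367930855/70368744177664 → NEW=0, ERR=5706899367930855/70368744177664
(5,3): OLD=454697237948498845/2251799813685248 → NEW=255, ERR=-119511714541239395/2251799813685248
Target (5,3): original=154, with diffused error = 454697237948498845/2251799813685248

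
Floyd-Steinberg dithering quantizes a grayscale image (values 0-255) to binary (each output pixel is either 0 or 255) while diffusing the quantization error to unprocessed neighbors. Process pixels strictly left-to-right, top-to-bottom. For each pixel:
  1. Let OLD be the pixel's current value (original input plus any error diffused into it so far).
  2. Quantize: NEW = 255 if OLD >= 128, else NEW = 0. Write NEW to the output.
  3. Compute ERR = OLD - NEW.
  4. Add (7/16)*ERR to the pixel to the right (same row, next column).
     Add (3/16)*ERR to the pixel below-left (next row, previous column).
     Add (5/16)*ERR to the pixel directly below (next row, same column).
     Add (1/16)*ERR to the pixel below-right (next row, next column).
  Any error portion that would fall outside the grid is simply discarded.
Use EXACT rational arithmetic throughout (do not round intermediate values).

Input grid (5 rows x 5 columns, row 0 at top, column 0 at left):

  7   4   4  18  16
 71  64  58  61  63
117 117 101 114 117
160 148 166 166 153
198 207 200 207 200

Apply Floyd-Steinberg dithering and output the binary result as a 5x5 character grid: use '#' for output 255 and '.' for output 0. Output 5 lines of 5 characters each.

Answer: .....
.....
##.##
.##.#
#####

Derivation:
(0,0): OLD=7 → NEW=0, ERR=7
(0,1): OLD=113/16 → NEW=0, ERR=113/16
(0,2): OLD=1815/256 → NEW=0, ERR=1815/256
(0,3): OLD=86433/4096 → NEW=0, ERR=86433/4096
(0,4): OLD=1653607/65536 → NEW=0, ERR=1653607/65536
(1,0): OLD=19075/256 → NEW=0, ERR=19075/256
(1,1): OLD=205973/2048 → NEW=0, ERR=205973/2048
(1,2): OLD=7118137/65536 → NEW=0, ERR=7118137/65536
(1,3): OLD=31532549/262144 → NEW=0, ERR=31532549/262144
(1,4): OLD=523572847/4194304 → NEW=0, ERR=523572847/4194304
(2,0): OLD=5214775/32768 → NEW=255, ERR=-3141065/32768
(2,1): OLD=137901773/1048576 → NEW=255, ERR=-129485107/1048576
(2,2): OLD=1841402791/16777216 → NEW=0, ERR=1841402791/16777216
(2,3): OLD=61686994437/268435456 → NEW=255, ERR=-6764046843/268435456
(2,4): OLD=654995486947/4294967296 → NEW=255, ERR=-440221173533/4294967296
(3,0): OLD=1793328839/16777216 → NEW=0, ERR=1793328839/16777216
(3,1): OLD=22919461947/134217728 → NEW=255, ERR=-11306058693/134217728
(3,2): OLD=648551644793/4294967296 → NEW=255, ERR=-446665015687/4294967296
(3,3): OLD=861298734353/8589934592 → NEW=0, ERR=861298734353/8589934592
(3,4): OLD=22438589787381/137438953472 → NEW=255, ERR=-12608343347979/137438953472
(4,0): OLD=463016739785/2147483648 → NEW=255, ERR=-84591590455/2147483648
(4,1): OLD=10350777162825/68719476736 → NEW=255, ERR=-7172689404855/68719476736
(4,2): OLD=148842766039911/1099511627776 → NEW=255, ERR=-131532699042969/1099511627776
(4,3): OLD=2855138323511881/17592186044416 → NEW=255, ERR=-1630869117814199/17592186044416
(4,4): OLD=38573511582680191/281474976710656 → NEW=255, ERR=-33202607478537089/281474976710656
Row 0: .....
Row 1: .....
Row 2: ##.##
Row 3: .##.#
Row 4: #####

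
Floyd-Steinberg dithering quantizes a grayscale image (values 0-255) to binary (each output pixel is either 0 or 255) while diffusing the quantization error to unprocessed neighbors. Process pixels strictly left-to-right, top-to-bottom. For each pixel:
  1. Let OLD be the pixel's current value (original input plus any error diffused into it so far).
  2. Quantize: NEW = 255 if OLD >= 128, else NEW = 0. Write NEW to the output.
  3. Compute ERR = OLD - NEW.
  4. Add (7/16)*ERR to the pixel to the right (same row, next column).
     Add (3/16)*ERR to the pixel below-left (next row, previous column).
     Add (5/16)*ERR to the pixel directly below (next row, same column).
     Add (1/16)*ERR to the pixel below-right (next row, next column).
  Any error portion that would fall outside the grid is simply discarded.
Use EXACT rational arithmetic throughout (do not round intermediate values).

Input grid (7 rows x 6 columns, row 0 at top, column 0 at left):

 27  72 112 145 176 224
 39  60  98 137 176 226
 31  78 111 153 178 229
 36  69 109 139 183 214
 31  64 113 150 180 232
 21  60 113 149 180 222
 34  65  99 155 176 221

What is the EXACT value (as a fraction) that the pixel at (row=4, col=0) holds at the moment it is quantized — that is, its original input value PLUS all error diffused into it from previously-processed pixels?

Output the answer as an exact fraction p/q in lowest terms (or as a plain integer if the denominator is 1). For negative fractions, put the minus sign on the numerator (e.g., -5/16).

Answer: 170450048821/2147483648

Derivation:
(0,0): OLD=27 → NEW=0, ERR=27
(0,1): OLD=1341/16 → NEW=0, ERR=1341/16
(0,2): OLD=38059/256 → NEW=255, ERR=-27221/256
(0,3): OLD=403373/4096 → NEW=0, ERR=403373/4096
(0,4): OLD=14357947/65536 → NEW=255, ERR=-2353733/65536
(0,5): OLD=218404893/1048576 → NEW=255, ERR=-48981987/1048576
(1,0): OLD=16167/256 → NEW=0, ERR=16167/256
(1,1): OLD=195729/2048 → NEW=0, ERR=195729/2048
(1,2): OLD=8538469/65536 → NEW=255, ERR=-8173211/65536
(1,3): OLD=26170625/262144 → NEW=0, ERR=26170625/262144
(1,4): OLD=3453586403/16777216 → NEW=255, ERR=-824603677/16777216
(1,5): OLD=50373072709/268435456 → NEW=255, ERR=-18077968571/268435456
(2,0): OLD=2249675/32768 → NEW=0, ERR=2249675/32768
(2,1): OLD=124220137/1048576 → NEW=0, ERR=124220137/1048576
(2,2): OLD=2492215803/16777216 → NEW=255, ERR=-1785974277/16777216
(2,3): OLD=16188625891/134217728 → NEW=0, ERR=16188625891/134217728
(2,4): OLD=897741461289/4294967296 → NEW=255, ERR=-197475199191/4294967296
(2,5): OLD=12697097751215/68719476736 → NEW=255, ERR=-4826368816465/68719476736
(3,0): OLD=1336588187/16777216 → NEW=0, ERR=1336588187/16777216
(3,1): OLD=16804842751/134217728 → NEW=0, ERR=16804842751/134217728
(3,2): OLD=172368350509/1073741824 → NEW=255, ERR=-101435814611/1073741824
(3,3): OLD=8252349587271/68719476736 → NEW=0, ERR=8252349587271/68719476736
(3,4): OLD=118494264532711/549755813888 → NEW=255, ERR=-21693468008729/549755813888
(3,5): OLD=1512178052536361/8796093022208 → NEW=255, ERR=-730825668126679/8796093022208
(4,0): OLD=170450048821/2147483648 → NEW=0, ERR=170450048821/2147483648
Target (4,0): original=31, with diffused error = 170450048821/2147483648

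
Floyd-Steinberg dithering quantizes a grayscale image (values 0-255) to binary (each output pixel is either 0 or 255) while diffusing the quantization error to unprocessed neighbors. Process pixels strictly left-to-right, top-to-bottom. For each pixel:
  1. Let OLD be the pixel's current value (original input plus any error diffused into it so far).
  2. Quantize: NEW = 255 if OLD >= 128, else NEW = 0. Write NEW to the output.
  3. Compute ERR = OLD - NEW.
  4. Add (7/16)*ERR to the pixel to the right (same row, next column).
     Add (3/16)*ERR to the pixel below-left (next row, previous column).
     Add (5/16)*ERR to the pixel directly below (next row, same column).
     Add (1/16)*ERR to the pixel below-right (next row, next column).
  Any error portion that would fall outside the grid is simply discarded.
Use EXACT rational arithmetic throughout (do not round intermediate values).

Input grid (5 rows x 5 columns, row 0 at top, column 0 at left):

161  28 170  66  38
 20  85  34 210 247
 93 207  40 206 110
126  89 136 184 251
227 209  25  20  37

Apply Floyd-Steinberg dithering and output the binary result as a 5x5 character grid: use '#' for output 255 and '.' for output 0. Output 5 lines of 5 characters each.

(0,0): OLD=161 → NEW=255, ERR=-94
(0,1): OLD=-105/8 → NEW=0, ERR=-105/8
(0,2): OLD=21025/128 → NEW=255, ERR=-11615/128
(0,3): OLD=53863/2048 → NEW=0, ERR=53863/2048
(0,4): OLD=1622225/32768 → NEW=0, ERR=1622225/32768
(1,0): OLD=-1515/128 → NEW=0, ERR=-1515/128
(1,1): OLD=54099/1024 → NEW=0, ERR=54099/1024
(1,2): OLD=1077007/32768 → NEW=0, ERR=1077007/32768
(1,3): OLD=30960451/131072 → NEW=255, ERR=-2462909/131072
(1,4): OLD=536647913/2097152 → NEW=255, ERR=1874153/2097152
(2,0): OLD=1625409/16384 → NEW=0, ERR=1625409/16384
(2,1): OLD=142782363/524288 → NEW=255, ERR=9088923/524288
(2,2): OLD=483471121/8388608 → NEW=0, ERR=483471121/8388608
(2,3): OLD=30543222563/134217728 → NEW=255, ERR=-3682298077/134217728
(2,4): OLD=208524824885/2147483648 → NEW=0, ERR=208524824885/2147483648
(3,0): OLD=1344296817/8388608 → NEW=255, ERR=-794798223/8388608
(3,1): OLD=4695763421/67108864 → NEW=0, ERR=4695763421/67108864
(3,2): OLD=387756023759/2147483648 → NEW=255, ERR=-159852306481/2147483648
(3,3): OLD=707248118727/4294967296 → NEW=255, ERR=-387968541753/4294967296
(3,4): OLD=16500223578851/68719476736 → NEW=255, ERR=-1023242988829/68719476736
(4,0): OLD=226034755391/1073741824 → NEW=255, ERR=-47769409729/1073741824
(4,1): OLD=6580710465535/34359738368 → NEW=255, ERR=-2181022818305/34359738368
(4,2): OLD=-21218463029935/549755813888 → NEW=0, ERR=-21218463029935/549755813888
(4,3): OLD=-286387269678337/8796093022208 → NEW=0, ERR=-286387269678337/8796093022208
(4,4): OLD=1753141095038073/140737488355328 → NEW=0, ERR=1753141095038073/140737488355328
Row 0: #.#..
Row 1: ...##
Row 2: .#.#.
Row 3: #.###
Row 4: ##...

Answer: #.#..
...##
.#.#.
#.###
##...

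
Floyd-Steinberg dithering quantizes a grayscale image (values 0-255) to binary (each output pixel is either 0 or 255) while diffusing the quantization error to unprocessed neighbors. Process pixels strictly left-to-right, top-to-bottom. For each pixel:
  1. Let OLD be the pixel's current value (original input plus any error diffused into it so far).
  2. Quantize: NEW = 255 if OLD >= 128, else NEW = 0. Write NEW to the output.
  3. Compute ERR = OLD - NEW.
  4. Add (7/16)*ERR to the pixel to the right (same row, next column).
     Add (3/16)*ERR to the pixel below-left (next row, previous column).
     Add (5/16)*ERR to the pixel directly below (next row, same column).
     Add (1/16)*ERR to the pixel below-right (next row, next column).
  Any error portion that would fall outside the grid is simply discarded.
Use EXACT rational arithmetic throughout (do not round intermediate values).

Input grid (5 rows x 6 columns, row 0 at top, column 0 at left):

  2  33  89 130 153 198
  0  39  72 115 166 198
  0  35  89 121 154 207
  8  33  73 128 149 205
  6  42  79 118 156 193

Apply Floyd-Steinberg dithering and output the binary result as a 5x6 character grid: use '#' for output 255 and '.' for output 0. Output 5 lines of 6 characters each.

(0,0): OLD=2 → NEW=0, ERR=2
(0,1): OLD=271/8 → NEW=0, ERR=271/8
(0,2): OLD=13289/128 → NEW=0, ERR=13289/128
(0,3): OLD=359263/2048 → NEW=255, ERR=-162977/2048
(0,4): OLD=3872665/32768 → NEW=0, ERR=3872665/32768
(0,5): OLD=130917679/524288 → NEW=255, ERR=-2775761/524288
(1,0): OLD=893/128 → NEW=0, ERR=893/128
(1,1): OLD=73963/1024 → NEW=0, ERR=73963/1024
(1,2): OLD=4038343/32768 → NEW=0, ERR=4038343/32768
(1,3): OLD=22635835/131072 → NEW=255, ERR=-10787525/131072
(1,4): OLD=1350222033/8388608 → NEW=255, ERR=-788873007/8388608
(1,5): OLD=21822340455/134217728 → NEW=255, ERR=-12403180185/134217728
(2,0): OLD=257609/16384 → NEW=0, ERR=257609/16384
(2,1): OLD=46134323/524288 → NEW=0, ERR=46134323/524288
(2,2): OLD=1301012569/8388608 → NEW=255, ERR=-838082471/8388608
(2,3): OLD=2794478289/67108864 → NEW=0, ERR=2794478289/67108864
(2,4): OLD=258469371123/2147483648 → NEW=0, ERR=258469371123/2147483648
(2,5): OLD=7727545535445/34359738368 → NEW=255, ERR=-1034187748395/34359738368
(3,0): OLD=246729273/8388608 → NEW=0, ERR=246729273/8388608
(3,1): OLD=3732342085/67108864 → NEW=0, ERR=3732342085/67108864
(3,2): OLD=42637438559/536870912 → NEW=0, ERR=42637438559/536870912
(3,3): OLD=6599870317789/34359738368 → NEW=255, ERR=-2161862966051/34359738368
(3,4): OLD=42893167417789/274877906944 → NEW=255, ERR=-27200698852931/274877906944
(3,5): OLD=702911212373747/4398046511104 → NEW=255, ERR=-418590647957773/4398046511104
(4,0): OLD=27508648119/1073741824 → NEW=0, ERR=27508648119/1073741824
(4,1): OLD=1500108387659/17179869184 → NEW=0, ERR=1500108387659/17179869184
(4,2): OLD=73501577312625/549755813888 → NEW=255, ERR=-66686155228815/549755813888
(4,3): OLD=278643396701589/8796093022208 → NEW=0, ERR=278643396701589/8796093022208
(4,4): OLD=16488459336817637/140737488355328 → NEW=0, ERR=16488459336817637/140737488355328
(4,5): OLD=469115317913031971/2251799813685248 → NEW=255, ERR=-105093634576706269/2251799813685248
Row 0: ...#.#
Row 1: ...###
Row 2: ..#..#
Row 3: ...###
Row 4: ..#..#

Answer: ...#.#
...###
..#..#
...###
..#..#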